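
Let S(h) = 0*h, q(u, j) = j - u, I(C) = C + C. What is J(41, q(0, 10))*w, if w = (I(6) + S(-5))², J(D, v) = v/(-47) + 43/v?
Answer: 138312/235 ≈ 588.56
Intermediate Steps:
I(C) = 2*C
S(h) = 0
J(D, v) = 43/v - v/47 (J(D, v) = v*(-1/47) + 43/v = -v/47 + 43/v = 43/v - v/47)
w = 144 (w = (2*6 + 0)² = (12 + 0)² = 12² = 144)
J(41, q(0, 10))*w = (43/(10 - 1*0) - (10 - 1*0)/47)*144 = (43/(10 + 0) - (10 + 0)/47)*144 = (43/10 - 1/47*10)*144 = (43*(⅒) - 10/47)*144 = (43/10 - 10/47)*144 = (1921/470)*144 = 138312/235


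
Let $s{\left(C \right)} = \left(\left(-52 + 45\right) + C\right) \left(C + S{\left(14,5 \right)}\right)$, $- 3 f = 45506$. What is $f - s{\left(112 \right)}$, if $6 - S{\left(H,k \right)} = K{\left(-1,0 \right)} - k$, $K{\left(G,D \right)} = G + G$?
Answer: $- \frac{84881}{3} \approx -28294.0$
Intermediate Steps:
$f = - \frac{45506}{3}$ ($f = \left(- \frac{1}{3}\right) 45506 = - \frac{45506}{3} \approx -15169.0$)
$K{\left(G,D \right)} = 2 G$
$S{\left(H,k \right)} = 8 + k$ ($S{\left(H,k \right)} = 6 - \left(2 \left(-1\right) - k\right) = 6 - \left(-2 - k\right) = 6 + \left(2 + k\right) = 8 + k$)
$s{\left(C \right)} = \left(-7 + C\right) \left(13 + C\right)$ ($s{\left(C \right)} = \left(\left(-52 + 45\right) + C\right) \left(C + \left(8 + 5\right)\right) = \left(-7 + C\right) \left(C + 13\right) = \left(-7 + C\right) \left(13 + C\right)$)
$f - s{\left(112 \right)} = - \frac{45506}{3} - \left(-91 + 112^{2} + 6 \cdot 112\right) = - \frac{45506}{3} - \left(-91 + 12544 + 672\right) = - \frac{45506}{3} - 13125 = - \frac{84881}{3}$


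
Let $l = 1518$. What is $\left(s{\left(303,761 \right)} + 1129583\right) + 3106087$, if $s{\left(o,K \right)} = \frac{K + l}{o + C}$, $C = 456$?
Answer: $\frac{3214875809}{759} \approx 4.2357 \cdot 10^{6}$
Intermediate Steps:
$s{\left(o,K \right)} = \frac{1518 + K}{456 + o}$ ($s{\left(o,K \right)} = \frac{K + 1518}{o + 456} = \frac{1518 + K}{456 + o}$)
$\left(s{\left(303,761 \right)} + 1129583\right) + 3106087 = \left(\frac{1518 + 761}{456 + 303} + 1129583\right) + 3106087 = \left(\frac{1}{759} \cdot 2279 + 1129583\right) + 3106087 = \left(\frac{2279}{759} + 1129583\right) + 3106087 = \frac{857355776}{759} + 3106087 = \frac{3214875809}{759}$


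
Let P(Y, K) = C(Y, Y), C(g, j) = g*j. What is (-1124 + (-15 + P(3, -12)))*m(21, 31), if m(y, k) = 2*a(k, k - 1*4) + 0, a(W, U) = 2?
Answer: -4520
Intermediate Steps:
P(Y, K) = Y² (P(Y, K) = Y*Y = Y²)
m(y, k) = 4 (m(y, k) = 2*2 + 0 = 4 + 0 = 4)
(-1124 + (-15 + P(3, -12)))*m(21, 31) = (-1124 + (-15 + 3²))*4 = (-1124 + (-15 + 9))*4 = (-1124 - 6)*4 = -1130*4 = -4520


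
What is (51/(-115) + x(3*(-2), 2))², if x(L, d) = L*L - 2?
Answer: 14891881/13225 ≈ 1126.0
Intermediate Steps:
x(L, d) = -2 + L² (x(L, d) = L² - 2 = -2 + L²)
(51/(-115) + x(3*(-2), 2))² = (51/(-115) + (-2 + (3*(-2))²))² = (51*(-1/115) + (-2 + (-6)²))² = (-51/115 + (-2 + 36))² = (-51/115 + 34)² = (3859/115)² = 14891881/13225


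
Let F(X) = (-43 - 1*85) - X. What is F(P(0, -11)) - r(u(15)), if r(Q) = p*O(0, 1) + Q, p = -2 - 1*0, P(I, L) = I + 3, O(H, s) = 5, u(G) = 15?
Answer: -136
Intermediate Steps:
P(I, L) = 3 + I
p = -2 (p = -2 + 0 = -2)
r(Q) = -10 + Q (r(Q) = -2*5 + Q = -10 + Q)
F(X) = -128 - X (F(X) = (-43 - 85) - X = -128 - X)
F(P(0, -11)) - r(u(15)) = (-128 - (3 + 0)) - (-10 + 15) = (-128 - 1*3) - 1*5 = (-128 - 3) - 5 = -131 - 5 = -136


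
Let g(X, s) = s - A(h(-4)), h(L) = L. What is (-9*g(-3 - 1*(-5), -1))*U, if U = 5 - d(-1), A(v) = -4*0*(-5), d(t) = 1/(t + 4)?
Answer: 42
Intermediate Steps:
d(t) = 1/(4 + t)
A(v) = 0 (A(v) = 0*(-5) = 0)
U = 14/3 (U = 5 - 1/(4 - 1) = 5 - 1/3 = 5 - 1*⅓ = 5 - ⅓ = 14/3 ≈ 4.6667)
g(X, s) = s (g(X, s) = s - 1*0 = s + 0 = s)
(-9*g(-3 - 1*(-5), -1))*U = -9*(-1)*(14/3) = 9*(14/3) = 42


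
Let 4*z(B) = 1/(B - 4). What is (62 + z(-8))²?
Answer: 8850625/2304 ≈ 3841.4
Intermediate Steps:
z(B) = 1/(4*(-4 + B)) (z(B) = 1/(4*(B - 4)) = 1/(4*(-4 + B)))
(62 + z(-8))² = (62 + 1/(4*(-4 - 8)))² = (62 + (¼)/(-12))² = (62 + (¼)*(-1/12))² = (62 - 1/48)² = (2975/48)² = 8850625/2304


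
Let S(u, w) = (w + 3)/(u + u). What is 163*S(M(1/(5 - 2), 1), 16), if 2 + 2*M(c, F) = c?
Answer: -9291/5 ≈ -1858.2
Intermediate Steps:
M(c, F) = -1 + c/2
S(u, w) = (3 + w)/(2*u) (S(u, w) = (3 + w)/((2*u)) = (3 + w)*(1/(2*u)) = (3 + w)/(2*u))
163*S(M(1/(5 - 2), 1), 16) = 163*((3 + 16)/(2*(-1 + 1/(2*(5 - 2))))) = 163*((½)*19/(-1 + (½)/3)) = 163*((½)*19/(-1 + (½)*(⅓))) = 163*((½)*19/(-1 + ⅙)) = 163*((½)*19/(-⅚)) = 163*((½)*(-6/5)*19) = 163*(-57/5) = -9291/5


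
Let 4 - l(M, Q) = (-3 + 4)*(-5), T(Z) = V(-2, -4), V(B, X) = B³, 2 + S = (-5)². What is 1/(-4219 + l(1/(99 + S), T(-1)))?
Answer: -1/4210 ≈ -0.00023753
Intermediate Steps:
S = 23 (S = -2 + (-5)² = -2 + 25 = 23)
T(Z) = -8 (T(Z) = (-2)³ = -8)
l(M, Q) = 9 (l(M, Q) = 4 - (-3 + 4)*(-5) = 4 - (-5) = 4 - 1*(-5) = 4 + 5 = 9)
1/(-4219 + l(1/(99 + S), T(-1))) = 1/(-4219 + 9) = 1/(-4210) = -1/4210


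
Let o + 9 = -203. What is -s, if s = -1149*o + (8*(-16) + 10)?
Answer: -243470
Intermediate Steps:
o = -212 (o = -9 - 203 = -212)
s = 243470 (s = -1149*(-212) + (8*(-16) + 10) = 243588 + (-128 + 10) = 243588 - 118 = 243470)
-s = -1*243470 = -243470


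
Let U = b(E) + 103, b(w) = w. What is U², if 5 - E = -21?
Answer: 16641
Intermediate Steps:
E = 26 (E = 5 - 1*(-21) = 5 + 21 = 26)
U = 129 (U = 26 + 103 = 129)
U² = 129² = 16641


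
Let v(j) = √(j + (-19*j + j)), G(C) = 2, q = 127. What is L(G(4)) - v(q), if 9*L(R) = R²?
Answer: 4/9 - I*√2159 ≈ 0.44444 - 46.465*I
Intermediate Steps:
L(R) = R²/9
v(j) = √17*√(-j) (v(j) = √(j - 18*j) = √(-17*j) = √17*√(-j))
L(G(4)) - v(q) = (⅑)*2² - √17*√(-1*127) = (⅑)*4 - √17*√(-127) = 4/9 - √17*I*√127 = 4/9 - I*√2159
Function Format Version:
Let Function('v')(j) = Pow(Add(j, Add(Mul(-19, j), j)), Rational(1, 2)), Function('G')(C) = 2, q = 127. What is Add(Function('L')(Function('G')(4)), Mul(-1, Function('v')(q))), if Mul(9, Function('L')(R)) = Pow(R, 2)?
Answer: Add(Rational(4, 9), Mul(-1, I, Pow(2159, Rational(1, 2)))) ≈ Add(0.44444, Mul(-46.465, I))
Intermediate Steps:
Function('L')(R) = Mul(Rational(1, 9), Pow(R, 2))
Function('v')(j) = Mul(Pow(17, Rational(1, 2)), Pow(Mul(-1, j), Rational(1, 2))) (Function('v')(j) = Pow(Add(j, Mul(-18, j)), Rational(1, 2)) = Pow(Mul(-17, j), Rational(1, 2)) = Mul(Pow(17, Rational(1, 2)), Pow(Mul(-1, j), Rational(1, 2))))
Add(Function('L')(Function('G')(4)), Mul(-1, Function('v')(q))) = Add(Mul(Rational(1, 9), Pow(2, 2)), Mul(-1, Mul(Pow(17, Rational(1, 2)), Pow(Mul(-1, 127), Rational(1, 2))))) = Add(Mul(Rational(1, 9), 4), Mul(-1, Mul(Pow(17, Rational(1, 2)), Pow(-127, Rational(1, 2))))) = Add(Rational(4, 9), Mul(-1, Mul(Pow(17, Rational(1, 2)), Mul(I, Pow(127, Rational(1, 2)))))) = Add(Rational(4, 9), Mul(-1, Mul(I, Pow(2159, Rational(1, 2))))) = Add(Rational(4, 9), Mul(-1, I, Pow(2159, Rational(1, 2))))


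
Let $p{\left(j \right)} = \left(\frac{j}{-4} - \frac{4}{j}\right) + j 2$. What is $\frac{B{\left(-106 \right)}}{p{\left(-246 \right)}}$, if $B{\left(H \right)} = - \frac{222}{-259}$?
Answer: $- \frac{1476}{741293} \approx -0.0019911$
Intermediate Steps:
$B{\left(H \right)} = \frac{6}{7}$ ($B{\left(H \right)} = \left(-222\right) \left(- \frac{1}{259}\right) = \frac{6}{7}$)
$p{\left(j \right)} = - \frac{4}{j} + \frac{7 j}{4}$ ($p{\left(j \right)} = \left(j \left(- \frac{1}{4}\right) - \frac{4}{j}\right) + 2 j = \left(- \frac{j}{4} - \frac{4}{j}\right) + 2 j = \left(- \frac{4}{j} - \frac{j}{4}\right) + 2 j = - \frac{4}{j} + \frac{7 j}{4}$)
$\frac{B{\left(-106 \right)}}{p{\left(-246 \right)}} = \frac{6}{7 \left(- \frac{4}{-246} + \frac{7}{4} \left(-246\right)\right)} = \frac{6}{7 \left(\left(-4\right) \left(- \frac{1}{246}\right) - \frac{861}{2}\right)} = \frac{6}{7 \left(\frac{2}{123} - \frac{861}{2}\right)} = \frac{6}{7 \left(- \frac{105899}{246}\right)} = \frac{6}{7} \left(- \frac{246}{105899}\right) = - \frac{1476}{741293}$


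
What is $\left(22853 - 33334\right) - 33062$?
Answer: $-43543$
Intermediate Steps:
$\left(22853 - 33334\right) - 33062 = -10481 - 33062 = -43543$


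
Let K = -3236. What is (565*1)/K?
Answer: -565/3236 ≈ -0.17460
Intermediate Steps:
(565*1)/K = (565*1)/(-3236) = 565*(-1/3236) = -565/3236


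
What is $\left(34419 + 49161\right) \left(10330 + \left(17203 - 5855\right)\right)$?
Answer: $1811847240$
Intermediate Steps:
$\left(34419 + 49161\right) \left(10330 + \left(17203 - 5855\right)\right) = 83580 \left(10330 + \left(17203 - 5855\right)\right) = 83580 \left(10330 + 11348\right) = 83580 \cdot 21678 = 1811847240$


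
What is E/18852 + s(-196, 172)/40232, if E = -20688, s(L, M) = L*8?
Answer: -8977912/7900559 ≈ -1.1364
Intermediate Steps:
s(L, M) = 8*L
E/18852 + s(-196, 172)/40232 = -20688/18852 + (8*(-196))/40232 = -20688*1/18852 - 1568*1/40232 = -1724/1571 - 196/5029 = -8977912/7900559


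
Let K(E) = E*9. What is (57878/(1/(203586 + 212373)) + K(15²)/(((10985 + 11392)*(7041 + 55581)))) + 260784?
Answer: 1249492854405651567/51899722 ≈ 2.4075e+10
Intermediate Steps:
K(E) = 9*E
(57878/(1/(203586 + 212373)) + K(15²)/(((10985 + 11392)*(7041 + 55581)))) + 260784 = (57878/(1/(203586 + 212373)) + (9*15²)/(((10985 + 11392)*(7041 + 55581)))) + 260784 = (57878/(1/415959) + (9*225)/((22377*62622))) + 260784 = (57878/(1/415959) + 2025/1401292494) + 260784 = (57878*415959 + 2025*(1/1401292494)) + 260784 = (24074875002 + 75/51899722) + 260784 = 1249479319788549519/51899722 + 260784 = 1249492854405651567/51899722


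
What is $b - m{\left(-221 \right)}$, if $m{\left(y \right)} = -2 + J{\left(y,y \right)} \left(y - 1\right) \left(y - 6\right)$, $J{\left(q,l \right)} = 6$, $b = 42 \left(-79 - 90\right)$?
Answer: $-309460$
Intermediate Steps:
$b = -7098$ ($b = 42 \left(-169\right) = -7098$)
$m{\left(y \right)} = -2 + 6 \left(-1 + y\right) \left(-6 + y\right)$ ($m{\left(y \right)} = -2 + 6 \left(y - 1\right) \left(y - 6\right) = -2 + 6 \left(-1 + y\right) \left(-6 + y\right)$)
$b - m{\left(-221 \right)} = -7098 - \left(34 - -9282 + 6 \left(-221\right)^{2}\right) = -7098 - \left(34 + 9282 + 6 \cdot 48841\right) = -7098 - \left(34 + 9282 + 293046\right) = -7098 - 302362 = -309460$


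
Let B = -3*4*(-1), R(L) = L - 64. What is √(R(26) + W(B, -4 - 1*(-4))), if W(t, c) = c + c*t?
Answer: I*√38 ≈ 6.1644*I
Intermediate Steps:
R(L) = -64 + L
B = 12 (B = -12*(-1) = 12)
√(R(26) + W(B, -4 - 1*(-4))) = √((-64 + 26) + (-4 - 1*(-4))*(1 + 12)) = √(-38 + (-4 + 4)*13) = √(-38 + 0*13) = √(-38 + 0) = √(-38) = I*√38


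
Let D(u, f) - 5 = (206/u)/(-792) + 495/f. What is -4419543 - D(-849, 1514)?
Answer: -1124803458143005/254506428 ≈ -4.4196e+6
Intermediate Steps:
D(u, f) = 5 + 495/f - 103/(396*u) (D(u, f) = 5 + ((206/u)/(-792) + 495/f) = 5 + ((206/u)*(-1/792) + 495/f) = 5 + (-103/(396*u) + 495/f) = 5 + (495/f - 103/(396*u)) = 5 + 495/f - 103/(396*u))
-4419543 - D(-849, 1514) = -4419543 - (5 + 495/1514 - 103/396/(-849)) = -4419543 - (5 + 495*(1/1514) - 103/396*(-1/849)) = -4419543 - (5 + 495/1514 + 103/336204) = -4419543 - 1*1355820601/254506428 = -4419543 - 1355820601/254506428 = -1124803458143005/254506428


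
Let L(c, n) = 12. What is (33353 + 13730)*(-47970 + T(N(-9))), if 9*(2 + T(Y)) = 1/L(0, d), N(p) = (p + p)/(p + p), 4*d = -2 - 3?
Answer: -243935845925/108 ≈ -2.2587e+9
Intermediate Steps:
d = -5/4 (d = (-2 - 3)/4 = (¼)*(-5) = -5/4 ≈ -1.2500)
N(p) = 1 (N(p) = (2*p)/((2*p)) = (2*p)*(1/(2*p)) = 1)
T(Y) = -215/108 (T(Y) = -2 + (⅑)/12 = -2 + (⅑)*(1/12) = -2 + 1/108 = -215/108)
(33353 + 13730)*(-47970 + T(N(-9))) = (33353 + 13730)*(-47970 - 215/108) = 47083*(-5180975/108) = -243935845925/108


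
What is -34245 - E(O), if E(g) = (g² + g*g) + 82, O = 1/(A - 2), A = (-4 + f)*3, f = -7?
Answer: -42050577/1225 ≈ -34327.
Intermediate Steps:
A = -33 (A = (-4 - 7)*3 = -11*3 = -33)
O = -1/35 (O = 1/(-33 - 2) = 1/(-35) = -1/35 ≈ -0.028571)
E(g) = 82 + 2*g² (E(g) = (g² + g²) + 82 = 2*g² + 82 = 82 + 2*g²)
-34245 - E(O) = -34245 - (82 + 2*(-1/35)²) = -34245 - (82 + 2*(1/1225)) = -34245 - (82 + 2/1225) = -34245 - 1*100452/1225 = -34245 - 100452/1225 = -42050577/1225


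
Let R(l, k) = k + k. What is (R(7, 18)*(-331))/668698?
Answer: -5958/334349 ≈ -0.017820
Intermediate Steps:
R(l, k) = 2*k
(R(7, 18)*(-331))/668698 = ((2*18)*(-331))/668698 = (36*(-331))*(1/668698) = -11916*1/668698 = -5958/334349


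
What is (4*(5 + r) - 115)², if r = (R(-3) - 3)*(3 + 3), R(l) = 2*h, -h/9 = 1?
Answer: 358801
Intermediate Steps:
h = -9 (h = -9*1 = -9)
R(l) = -18 (R(l) = 2*(-9) = -18)
r = -126 (r = (-18 - 3)*(3 + 3) = -21*6 = -126)
(4*(5 + r) - 115)² = (4*(5 - 126) - 115)² = (4*(-121) - 115)² = (-484 - 115)² = (-599)² = 358801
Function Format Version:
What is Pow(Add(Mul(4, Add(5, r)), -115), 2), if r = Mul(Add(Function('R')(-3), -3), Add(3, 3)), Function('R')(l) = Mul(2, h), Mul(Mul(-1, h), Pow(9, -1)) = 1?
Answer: 358801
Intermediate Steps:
h = -9 (h = Mul(-9, 1) = -9)
Function('R')(l) = -18 (Function('R')(l) = Mul(2, -9) = -18)
r = -126 (r = Mul(Add(-18, -3), Add(3, 3)) = Mul(-21, 6) = -126)
Pow(Add(Mul(4, Add(5, r)), -115), 2) = Pow(Add(Mul(4, Add(5, -126)), -115), 2) = Pow(Add(Mul(4, -121), -115), 2) = Pow(Add(-484, -115), 2) = Pow(-599, 2) = 358801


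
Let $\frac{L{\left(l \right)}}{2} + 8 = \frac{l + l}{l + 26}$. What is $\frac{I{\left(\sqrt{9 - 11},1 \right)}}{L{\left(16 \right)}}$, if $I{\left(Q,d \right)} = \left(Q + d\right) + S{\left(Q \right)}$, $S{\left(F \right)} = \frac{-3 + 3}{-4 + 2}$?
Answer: $- \frac{21}{304} - \frac{21 i \sqrt{2}}{304} \approx -0.069079 - 0.097692 i$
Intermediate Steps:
$S{\left(F \right)} = 0$ ($S{\left(F \right)} = \frac{0}{-2} = 0 \left(- \frac{1}{2}\right) = 0$)
$L{\left(l \right)} = -16 + \frac{4 l}{26 + l}$ ($L{\left(l \right)} = -16 + 2 \frac{l + l}{l + 26} = -16 + 2 \frac{2 l}{26 + l} = -16 + \frac{4 l}{26 + l}$)
$I{\left(Q,d \right)} = Q + d$ ($I{\left(Q,d \right)} = \left(Q + d\right) + 0 = Q + d$)
$\frac{I{\left(\sqrt{9 - 11},1 \right)}}{L{\left(16 \right)}} = \frac{\sqrt{9 - 11} + 1}{4 \frac{1}{26 + 16} \left(-104 - 48\right)} = \frac{\sqrt{-2} + 1}{4 \cdot \frac{1}{42} \left(-104 - 48\right)} = \frac{i \sqrt{2} + 1}{4 \cdot \frac{1}{42} \left(-152\right)} = \frac{1 + i \sqrt{2}}{- \frac{304}{21}} = \left(1 + i \sqrt{2}\right) \left(- \frac{21}{304}\right) = - \frac{21}{304} - \frac{21 i \sqrt{2}}{304}$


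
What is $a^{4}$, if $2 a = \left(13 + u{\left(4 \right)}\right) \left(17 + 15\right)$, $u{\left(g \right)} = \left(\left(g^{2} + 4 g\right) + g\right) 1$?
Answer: $377801998336$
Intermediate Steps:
$u{\left(g \right)} = g^{2} + 5 g$ ($u{\left(g \right)} = \left(g^{2} + 5 g\right) 1 = g^{2} + 5 g$)
$a = 784$ ($a = \frac{\left(13 + 4 \left(5 + 4\right)\right) \left(17 + 15\right)}{2} = \frac{\left(13 + 4 \cdot 9\right) 32}{2} = \frac{\left(13 + 36\right) 32}{2} = \frac{49 \cdot 32}{2} = \frac{1}{2} \cdot 1568 = 784$)
$a^{4} = 784^{4} = 377801998336$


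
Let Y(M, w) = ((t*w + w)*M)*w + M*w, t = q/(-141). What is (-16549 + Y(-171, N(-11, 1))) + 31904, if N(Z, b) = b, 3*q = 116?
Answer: 707815/47 ≈ 15060.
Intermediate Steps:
q = 116/3 (q = (1/3)*116 = 116/3 ≈ 38.667)
t = -116/423 (t = (116/3)/(-141) = (116/3)*(-1/141) = -116/423 ≈ -0.27423)
Y(M, w) = M*w + 307*M*w**2/423 (Y(M, w) = ((-116*w/423 + w)*M)*w + M*w = ((307*w/423)*M)*w + M*w = (307*M*w/423)*w + M*w = 307*M*w**2/423 + M*w = M*w + 307*M*w**2/423)
(-16549 + Y(-171, N(-11, 1))) + 31904 = (-16549 + (1/423)*(-171)*1*(423 + 307*1)) + 31904 = (-16549 + (1/423)*(-171)*1*(423 + 307)) + 31904 = (-16549 + (1/423)*(-171)*1*730) + 31904 = (-16549 - 13870/47) + 31904 = -791673/47 + 31904 = 707815/47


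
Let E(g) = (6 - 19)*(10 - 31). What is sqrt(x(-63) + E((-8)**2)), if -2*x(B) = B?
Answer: sqrt(1218)/2 ≈ 17.450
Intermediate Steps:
x(B) = -B/2
E(g) = 273 (E(g) = -13*(-21) = 273)
sqrt(x(-63) + E((-8)**2)) = sqrt(-1/2*(-63) + 273) = sqrt(63/2 + 273) = sqrt(609/2) = sqrt(1218)/2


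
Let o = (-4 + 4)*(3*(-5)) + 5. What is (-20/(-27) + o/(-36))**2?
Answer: 4225/11664 ≈ 0.36223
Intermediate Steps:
o = 5 (o = 0*(-15) + 5 = 0 + 5 = 5)
(-20/(-27) + o/(-36))**2 = (-20/(-27) + 5/(-36))**2 = (-20*(-1/27) + 5*(-1/36))**2 = (20/27 - 5/36)**2 = (65/108)**2 = 4225/11664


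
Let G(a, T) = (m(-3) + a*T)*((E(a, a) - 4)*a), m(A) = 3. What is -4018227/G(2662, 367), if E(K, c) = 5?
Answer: -4018227/2600659534 ≈ -0.0015451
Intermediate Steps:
G(a, T) = a*(3 + T*a) (G(a, T) = (3 + a*T)*((5 - 4)*a) = (3 + T*a)*(1*a) = (3 + T*a)*a = a*(3 + T*a))
-4018227/G(2662, 367) = -4018227*1/(2662*(3 + 367*2662)) = -4018227*1/(2662*(3 + 976954)) = -4018227/(2662*976957) = -4018227/2600659534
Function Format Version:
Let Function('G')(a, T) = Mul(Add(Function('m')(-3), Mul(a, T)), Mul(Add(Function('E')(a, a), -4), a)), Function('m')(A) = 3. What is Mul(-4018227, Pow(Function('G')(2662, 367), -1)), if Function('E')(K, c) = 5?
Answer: Rational(-4018227, 2600659534) ≈ -0.0015451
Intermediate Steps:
Function('G')(a, T) = Mul(a, Add(3, Mul(T, a))) (Function('G')(a, T) = Mul(Add(3, Mul(a, T)), Mul(Add(5, -4), a)) = Mul(Add(3, Mul(T, a)), Mul(1, a)) = Mul(Add(3, Mul(T, a)), a) = Mul(a, Add(3, Mul(T, a))))
Mul(-4018227, Pow(Function('G')(2662, 367), -1)) = Mul(-4018227, Pow(Mul(2662, Add(3, Mul(367, 2662))), -1)) = Mul(-4018227, Pow(Mul(2662, Add(3, 976954)), -1)) = Mul(-4018227, Pow(Mul(2662, 976957), -1)) = Mul(-4018227, Pow(2600659534, -1)) = Mul(-4018227, Rational(1, 2600659534)) = Rational(-4018227, 2600659534)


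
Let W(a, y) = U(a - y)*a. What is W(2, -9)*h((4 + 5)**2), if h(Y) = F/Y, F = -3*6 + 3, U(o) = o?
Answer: -110/27 ≈ -4.0741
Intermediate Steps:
F = -15 (F = -18 + 3 = -15)
W(a, y) = a*(a - y) (W(a, y) = (a - y)*a = a*(a - y))
h(Y) = -15/Y
W(2, -9)*h((4 + 5)**2) = (2*(2 - 1*(-9)))*(-15/(4 + 5)**2) = (2*(2 + 9))*(-15/(9**2)) = (2*11)*(-15/81) = 22*(-15*1/81) = 22*(-5/27) = -110/27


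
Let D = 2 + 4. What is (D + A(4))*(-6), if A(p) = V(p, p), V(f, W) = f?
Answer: -60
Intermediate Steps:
A(p) = p
D = 6
(D + A(4))*(-6) = (6 + 4)*(-6) = 10*(-6) = -60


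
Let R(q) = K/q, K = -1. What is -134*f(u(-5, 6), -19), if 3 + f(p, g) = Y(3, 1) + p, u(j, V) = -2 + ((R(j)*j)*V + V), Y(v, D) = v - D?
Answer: 402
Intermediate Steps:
R(q) = -1/q
u(j, V) = -2 (u(j, V) = -2 + (((-1/j)*j)*V + V) = -2 + (-V + V) = -2 + 0 = -2)
f(p, g) = -1 + p (f(p, g) = -3 + ((3 - 1*1) + p) = -3 + ((3 - 1) + p) = -3 + (2 + p) = -1 + p)
-134*f(u(-5, 6), -19) = -134*(-1 - 2) = -134*(-3) = 402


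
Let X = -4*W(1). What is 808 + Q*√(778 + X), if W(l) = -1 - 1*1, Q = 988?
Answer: 808 + 988*√786 ≈ 28507.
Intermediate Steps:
W(l) = -2 (W(l) = -1 - 1 = -2)
X = 8 (X = -4*(-2) = 8)
808 + Q*√(778 + X) = 808 + 988*√(778 + 8) = 808 + 988*√786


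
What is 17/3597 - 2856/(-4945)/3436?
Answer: 74780093/15279174735 ≈ 0.0048942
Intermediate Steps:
17/3597 - 2856/(-4945)/3436 = 17*(1/3597) - 2856*(-1/4945)*(1/3436) = 17/3597 + (2856/4945)*(1/3436) = 17/3597 + 714/4247755 = 74780093/15279174735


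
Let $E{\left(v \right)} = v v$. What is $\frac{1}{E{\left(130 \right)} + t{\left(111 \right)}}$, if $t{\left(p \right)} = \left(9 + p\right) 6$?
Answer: $\frac{1}{17620} \approx 5.6754 \cdot 10^{-5}$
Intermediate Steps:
$E{\left(v \right)} = v^{2}$
$t{\left(p \right)} = 54 + 6 p$
$\frac{1}{E{\left(130 \right)} + t{\left(111 \right)}} = \frac{1}{130^{2} + \left(54 + 6 \cdot 111\right)} = \frac{1}{16900 + \left(54 + 666\right)} = \frac{1}{16900 + 720} = \frac{1}{17620}$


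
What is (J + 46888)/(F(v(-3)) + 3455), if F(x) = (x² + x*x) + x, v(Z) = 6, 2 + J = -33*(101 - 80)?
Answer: 46193/3533 ≈ 13.075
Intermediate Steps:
J = -695 (J = -2 - 33*(101 - 80) = -2 - 33*21 = -2 - 693 = -695)
F(x) = x + 2*x² (F(x) = (x² + x²) + x = 2*x² + x = x + 2*x²)
(J + 46888)/(F(v(-3)) + 3455) = (-695 + 46888)/(6*(1 + 2*6) + 3455) = 46193/(6*(1 + 12) + 3455) = 46193/(6*13 + 3455) = 46193/(78 + 3455) = 46193/3533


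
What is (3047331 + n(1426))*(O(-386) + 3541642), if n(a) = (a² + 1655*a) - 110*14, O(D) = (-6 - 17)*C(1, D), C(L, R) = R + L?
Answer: 26413201680609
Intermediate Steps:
C(L, R) = L + R
O(D) = -23 - 23*D (O(D) = (-6 - 17)*(1 + D) = -23*(1 + D) = -23 - 23*D)
n(a) = -1540 + a² + 1655*a (n(a) = (a² + 1655*a) - 1540 = -1540 + a² + 1655*a)
(3047331 + n(1426))*(O(-386) + 3541642) = (3047331 + (-1540 + 1426² + 1655*1426))*((-23 - 23*(-386)) + 3541642) = (3047331 + (-1540 + 2033476 + 2360030))*((-23 + 8878) + 3541642) = (3047331 + 4391966)*(8855 + 3541642) = 7439297*3550497 = 26413201680609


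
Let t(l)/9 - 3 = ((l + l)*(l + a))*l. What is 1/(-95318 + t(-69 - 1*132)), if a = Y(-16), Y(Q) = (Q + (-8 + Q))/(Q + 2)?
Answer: -7/1009318403 ≈ -6.9354e-9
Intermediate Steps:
Y(Q) = (-8 + 2*Q)/(2 + Q)
a = 20/7 (a = 2*(-4 - 16)/(2 - 16) = 2*(-20)/(-14) = 2*(-1/14)*(-20) = 20/7 ≈ 2.8571)
t(l) = 27 + 18*l**2*(20/7 + l) (t(l) = 27 + 9*(((l + l)*(l + 20/7))*l) = 27 + 9*(((2*l)*(20/7 + l))*l) = 27 + 9*((2*l*(20/7 + l))*l) = 27 + 9*(2*l**2*(20/7 + l)) = 27 + 18*l**2*(20/7 + l))
1/(-95318 + t(-69 - 1*132)) = 1/(-95318 + (27 + 18*(-69 - 1*132)**3 + 360*(-69 - 1*132)**2/7)) = 1/(-95318 + (27 + 18*(-69 - 132)**3 + 360*(-69 - 132)**2/7)) = 1/(-95318 + (27 + 18*(-201)**3 + (360/7)*(-201)**2)) = 1/(-95318 + (27 + 18*(-8120601) + (360/7)*40401)) = 1/(-95318 + (27 - 146170818 + 14544360/7)) = 1/(-95318 - 1008651177/7) = 1/(-1009318403/7) = -7/1009318403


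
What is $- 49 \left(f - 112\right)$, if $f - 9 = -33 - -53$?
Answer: $4067$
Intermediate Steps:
$f = 29$ ($f = 9 - -20 = 9 + \left(-33 + 53\right) = 9 + 20 = 29$)
$- 49 \left(f - 112\right) = - 49 \left(29 - 112\right) = \left(-49\right) \left(-83\right) = 4067$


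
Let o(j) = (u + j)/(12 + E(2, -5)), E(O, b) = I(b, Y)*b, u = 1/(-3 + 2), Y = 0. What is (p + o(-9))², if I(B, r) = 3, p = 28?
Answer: 8836/9 ≈ 981.78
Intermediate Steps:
u = -1 (u = 1/(-1) = -1)
E(O, b) = 3*b
o(j) = ⅓ - j/3 (o(j) = (-1 + j)/(12 + 3*(-5)) = (-1 + j)/(12 - 15) = (-1 + j)/(-3) = (-1 + j)*(-⅓) = ⅓ - j/3)
(p + o(-9))² = (28 + (⅓ - ⅓*(-9)))² = (28 + (⅓ + 3))² = (28 + 10/3)² = (94/3)² = 8836/9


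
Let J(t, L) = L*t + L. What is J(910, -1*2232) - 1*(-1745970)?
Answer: -287382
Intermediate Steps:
J(t, L) = L + L*t
J(910, -1*2232) - 1*(-1745970) = (-1*2232)*(1 + 910) - 1*(-1745970) = -2232*911 + 1745970 = -2033352 + 1745970 = -287382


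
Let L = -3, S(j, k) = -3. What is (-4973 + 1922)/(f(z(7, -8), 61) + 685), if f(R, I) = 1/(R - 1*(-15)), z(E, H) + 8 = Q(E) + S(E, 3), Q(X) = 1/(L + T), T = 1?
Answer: -2373/533 ≈ -4.4522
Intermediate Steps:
Q(X) = -1/2 (Q(X) = 1/(-3 + 1) = 1/(-2) = -1/2)
z(E, H) = -23/2 (z(E, H) = -8 + (-1/2 - 3) = -8 - 7/2 = -23/2)
f(R, I) = 1/(15 + R) (f(R, I) = 1/(R + 15) = 1/(15 + R))
(-4973 + 1922)/(f(z(7, -8), 61) + 685) = (-4973 + 1922)/(1/(15 - 23/2) + 685) = -3051/(1/(7/2) + 685) = -3051/(2/7 + 685) = -3051/4797/7 = -3051*7/4797 = -2373/533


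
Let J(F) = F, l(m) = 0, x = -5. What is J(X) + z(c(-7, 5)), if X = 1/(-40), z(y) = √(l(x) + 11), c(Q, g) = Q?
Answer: -1/40 + √11 ≈ 3.2916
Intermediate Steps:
z(y) = √11 (z(y) = √(0 + 11) = √11)
X = -1/40 ≈ -0.025000
J(X) + z(c(-7, 5)) = -1/40 + √11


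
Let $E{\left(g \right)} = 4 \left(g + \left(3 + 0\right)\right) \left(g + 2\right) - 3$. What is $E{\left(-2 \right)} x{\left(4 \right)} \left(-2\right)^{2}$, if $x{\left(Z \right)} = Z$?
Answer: $-48$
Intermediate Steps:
$E{\left(g \right)} = -3 + 4 \left(2 + g\right) \left(3 + g\right)$ ($E{\left(g \right)} = 4 \left(g + 3\right) \left(2 + g\right) - 3 = 4 \left(3 + g\right) \left(2 + g\right) - 3 = 4 \left(2 + g\right) \left(3 + g\right) - 3 = -3 + 4 \left(2 + g\right) \left(3 + g\right)$)
$E{\left(-2 \right)} x{\left(4 \right)} \left(-2\right)^{2} = \left(21 + 4 \left(-2\right)^{2} + 20 \left(-2\right)\right) 4 \left(-2\right)^{2} = \left(21 + 4 \cdot 4 - 40\right) 4 \cdot 4 = \left(21 + 16 - 40\right) 4 \cdot 4 = \left(-3\right) 4 \cdot 4 = \left(-12\right) 4 = -48$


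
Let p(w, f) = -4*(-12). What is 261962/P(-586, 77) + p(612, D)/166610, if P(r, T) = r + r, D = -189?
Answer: -10911358141/48816730 ≈ -223.52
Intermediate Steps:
p(w, f) = 48
P(r, T) = 2*r
261962/P(-586, 77) + p(612, D)/166610 = 261962/((2*(-586))) + 48/166610 = 261962/(-1172) + 48*(1/166610) = 261962*(-1/1172) + 24/83305 = -130981/586 + 24/83305 = -10911358141/48816730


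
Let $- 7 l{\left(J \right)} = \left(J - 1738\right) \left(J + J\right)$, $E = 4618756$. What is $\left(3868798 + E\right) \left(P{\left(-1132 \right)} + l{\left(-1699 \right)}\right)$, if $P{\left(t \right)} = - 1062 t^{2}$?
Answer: $-11564637819373124$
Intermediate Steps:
$l{\left(J \right)} = - \frac{2 J \left(-1738 + J\right)}{7}$ ($l{\left(J \right)} = - \frac{\left(J - 1738\right) \left(J + J\right)}{7} = - \frac{\left(-1738 + J\right) 2 J}{7} = - \frac{2 J \left(-1738 + J\right)}{7}$)
$\left(3868798 + E\right) \left(P{\left(-1132 \right)} + l{\left(-1699 \right)}\right) = \left(3868798 + 4618756\right) \left(- 1062 \left(-1132\right)^{2} + \frac{2}{7} \left(-1699\right) \left(1738 - -1699\right)\right) = 8487554 \left(\left(-1062\right) 1281424 + \frac{2}{7} \left(-1699\right) \left(1738 + 1699\right)\right) = 8487554 \left(-1360872288 + \frac{2}{7} \left(-1699\right) 3437\right) = 8487554 \left(-1360872288 - 1668418\right) = 8487554 \left(-1362540706\right) = -11564637819373124$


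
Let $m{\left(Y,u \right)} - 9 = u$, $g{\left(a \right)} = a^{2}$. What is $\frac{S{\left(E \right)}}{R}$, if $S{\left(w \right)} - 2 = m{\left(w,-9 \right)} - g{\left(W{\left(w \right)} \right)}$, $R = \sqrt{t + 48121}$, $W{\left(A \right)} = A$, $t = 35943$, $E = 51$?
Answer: $- \frac{2599 \sqrt{5254}}{21016} \approx -8.964$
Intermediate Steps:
$R = 4 \sqrt{5254}$ ($R = \sqrt{35943 + 48121} = \sqrt{84064} = 4 \sqrt{5254} \approx 289.94$)
$m{\left(Y,u \right)} = 9 + u$
$S{\left(w \right)} = 2 - w^{2}$ ($S{\left(w \right)} = 2 + \left(\left(9 - 9\right) - w^{2}\right) = 2 + \left(0 - w^{2}\right) = 2 - w^{2}$)
$\frac{S{\left(E \right)}}{R} = \frac{2 - 51^{2}}{4 \sqrt{5254}} = \left(2 - 2601\right) \frac{\sqrt{5254}}{21016} = - 2599 \frac{\sqrt{5254}}{21016} = - \frac{2599 \sqrt{5254}}{21016}$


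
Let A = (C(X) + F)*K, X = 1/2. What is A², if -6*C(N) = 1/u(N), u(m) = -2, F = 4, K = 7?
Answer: 117649/144 ≈ 817.01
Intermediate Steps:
X = ½ ≈ 0.50000
C(N) = 1/12 (C(N) = -⅙/(-2) = -⅙*(-½) = 1/12)
A = 343/12 (A = (1/12 + 4)*7 = (49/12)*7 = 343/12 ≈ 28.583)
A² = (343/12)² = 117649/144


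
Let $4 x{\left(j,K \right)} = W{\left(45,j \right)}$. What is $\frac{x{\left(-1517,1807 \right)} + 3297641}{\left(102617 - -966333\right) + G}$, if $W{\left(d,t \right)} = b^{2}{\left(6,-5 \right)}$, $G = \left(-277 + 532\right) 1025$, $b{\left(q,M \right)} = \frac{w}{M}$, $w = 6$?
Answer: $\frac{649142}{261875} \approx 2.4788$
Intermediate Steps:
$b{\left(q,M \right)} = \frac{6}{M}$
$G = 261375$ ($G = 255 \cdot 1025 = 261375$)
$W{\left(d,t \right)} = \frac{36}{25}$ ($W{\left(d,t \right)} = \left(\frac{6}{-5}\right)^{2} = \left(6 \left(- \frac{1}{5}\right)\right)^{2} = \left(- \frac{6}{5}\right)^{2} = \frac{36}{25}$)
$x{\left(j,K \right)} = \frac{9}{25}$ ($x{\left(j,K \right)} = \frac{1}{4} \cdot \frac{36}{25} = \frac{9}{25}$)
$\frac{x{\left(-1517,1807 \right)} + 3297641}{\left(102617 - -966333\right) + G} = \frac{\frac{9}{25} + 3297641}{\left(102617 - -966333\right) + 261375} = \frac{82441034}{25 \left(\left(102617 + 966333\right) + 261375\right)} = \frac{82441034}{25 \left(1068950 + 261375\right)} = \frac{82441034}{25 \cdot 1330325} = \frac{82441034}{25} \cdot \frac{1}{1330325} = \frac{649142}{261875}$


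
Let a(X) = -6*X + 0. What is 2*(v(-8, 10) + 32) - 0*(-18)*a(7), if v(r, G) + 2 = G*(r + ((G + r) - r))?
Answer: 100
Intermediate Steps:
a(X) = -6*X
v(r, G) = -2 + G*(G + r) (v(r, G) = -2 + G*(r + ((G + r) - r)) = -2 + G*(r + G) = -2 + G*(G + r))
2*(v(-8, 10) + 32) - 0*(-18)*a(7) = 2*((-2 + 10**2 + 10*(-8)) + 32) - 0*(-18)*(-6*7) = 2*((-2 + 100 - 80) + 32) - 0*(-42) = 2*(18 + 32) - 1*0 = 2*50 + 0 = 100 + 0 = 100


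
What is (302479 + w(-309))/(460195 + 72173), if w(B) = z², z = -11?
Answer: 37825/66546 ≈ 0.56840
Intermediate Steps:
w(B) = 121 (w(B) = (-11)² = 121)
(302479 + w(-309))/(460195 + 72173) = (302479 + 121)/(460195 + 72173) = 302600/532368 = 302600*(1/532368) = 37825/66546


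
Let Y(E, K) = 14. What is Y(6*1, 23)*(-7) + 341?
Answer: 243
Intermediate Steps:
Y(6*1, 23)*(-7) + 341 = 14*(-7) + 341 = -98 + 341 = 243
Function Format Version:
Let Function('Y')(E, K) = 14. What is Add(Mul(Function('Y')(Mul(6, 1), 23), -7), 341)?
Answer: 243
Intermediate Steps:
Add(Mul(Function('Y')(Mul(6, 1), 23), -7), 341) = Add(Mul(14, -7), 341) = Add(-98, 341) = 243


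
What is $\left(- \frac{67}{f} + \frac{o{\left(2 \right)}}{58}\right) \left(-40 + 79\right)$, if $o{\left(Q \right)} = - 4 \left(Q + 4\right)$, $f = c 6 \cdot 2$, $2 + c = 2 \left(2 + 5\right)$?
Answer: $- \frac{47723}{1392} \approx -34.284$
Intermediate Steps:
$c = 12$ ($c = -2 + 2 \left(2 + 5\right) = -2 + 2 \cdot 7 = -2 + 14 = 12$)
$f = 144$ ($f = 12 \cdot 6 \cdot 2 = 72 \cdot 2 = 144$)
$o{\left(Q \right)} = -16 - 4 Q$ ($o{\left(Q \right)} = - 4 \left(4 + Q\right) = -16 - 4 Q$)
$\left(- \frac{67}{f} + \frac{o{\left(2 \right)}}{58}\right) \left(-40 + 79\right) = \left(- \frac{67}{144} + \frac{-16 - 8}{58}\right) \left(-40 + 79\right) = \left(\left(-67\right) \frac{1}{144} + \left(-16 - 8\right) \frac{1}{58}\right) 39 = \left(- \frac{67}{144} - \frac{12}{29}\right) 39 = \left(- \frac{3671}{4176}\right) 39 = - \frac{47723}{1392}$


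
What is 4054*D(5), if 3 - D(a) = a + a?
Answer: -28378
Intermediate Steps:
D(a) = 3 - 2*a (D(a) = 3 - (a + a) = 3 - 2*a)
4054*D(5) = 4054*(3 - 2*5) = 4054*(3 - 10) = 4054*(-7) = -28378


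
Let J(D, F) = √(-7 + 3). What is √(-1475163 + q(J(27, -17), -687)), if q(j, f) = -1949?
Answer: 2*I*√369278 ≈ 1215.4*I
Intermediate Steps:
J(D, F) = 2*I (J(D, F) = √(-4) = 2*I)
√(-1475163 + q(J(27, -17), -687)) = √(-1475163 - 1949) = √(-1477112) = 2*I*√369278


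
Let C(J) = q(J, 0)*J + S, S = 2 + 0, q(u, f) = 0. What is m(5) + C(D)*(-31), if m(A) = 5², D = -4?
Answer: -37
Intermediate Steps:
m(A) = 25
S = 2
C(J) = 2 (C(J) = 0*J + 2 = 0 + 2 = 2)
m(5) + C(D)*(-31) = 25 + 2*(-31) = 25 - 62 = -37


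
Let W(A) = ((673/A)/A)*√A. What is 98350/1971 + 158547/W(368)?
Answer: 98350/1971 + 233381184*√23/673 ≈ 1.6631e+6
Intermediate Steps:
W(A) = 673/A^(3/2) (W(A) = (673/A²)*√A = 673/A^(3/2))
98350/1971 + 158547/W(368) = 98350/1971 + 158547/((673/368^(3/2))) = 98350*(1/1971) + 158547/((673*(√23/33856))) = 98350/1971 + 158547/((673*√23/33856)) = 98350/1971 + 158547*(1472*√23/673) = 98350/1971 + 233381184*√23/673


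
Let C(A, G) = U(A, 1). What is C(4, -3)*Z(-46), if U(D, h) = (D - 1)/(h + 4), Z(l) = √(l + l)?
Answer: 6*I*√23/5 ≈ 5.755*I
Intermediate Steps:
Z(l) = √2*√l (Z(l) = √(2*l) = √2*√l)
U(D, h) = (-1 + D)/(4 + h)
C(A, G) = -⅕ + A/5 (C(A, G) = (-1 + A)/(4 + 1) = (-1 + A)/5 = -⅕ + A/5)
C(4, -3)*Z(-46) = (-⅕ + (⅕)*4)*(√2*√(-46)) = (-⅕ + ⅘)*(√2*(I*√46)) = 3*(2*I*√23)/5 = 6*I*√23/5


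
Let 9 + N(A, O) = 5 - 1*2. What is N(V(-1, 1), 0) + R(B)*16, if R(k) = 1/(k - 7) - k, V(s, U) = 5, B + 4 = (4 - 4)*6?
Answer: 622/11 ≈ 56.545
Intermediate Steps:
B = -4 (B = -4 + (4 - 4)*6 = -4 + 0*6 = -4 + 0 = -4)
N(A, O) = -6 (N(A, O) = -9 + (5 - 1*2) = -9 + (5 - 2) = -9 + 3 = -6)
R(k) = 1/(-7 + k) - k
N(V(-1, 1), 0) + R(B)*16 = -6 + ((1 - 1*(-4)² + 7*(-4))/(-7 - 4))*16 = -6 + ((1 - 1*16 - 28)/(-11))*16 = -6 - (1 - 16 - 28)/11*16 = -6 - 1/11*(-43)*16 = -6 + (43/11)*16 = -6 + 688/11 = 622/11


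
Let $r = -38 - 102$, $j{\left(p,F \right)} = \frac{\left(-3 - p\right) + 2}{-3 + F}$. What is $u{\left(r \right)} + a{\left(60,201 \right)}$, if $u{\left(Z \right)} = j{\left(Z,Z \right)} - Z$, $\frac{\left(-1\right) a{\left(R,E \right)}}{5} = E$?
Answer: $- \frac{123834}{143} \approx -865.97$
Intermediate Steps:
$a{\left(R,E \right)} = - 5 E$
$j{\left(p,F \right)} = \frac{-1 - p}{-3 + F}$
$r = -140$
$u{\left(Z \right)} = - Z + \frac{-1 - Z}{-3 + Z}$ ($u{\left(Z \right)} = \frac{-1 - Z}{-3 + Z} - Z = - Z + \frac{-1 - Z}{-3 + Z}$)
$u{\left(r \right)} + a{\left(60,201 \right)} = \frac{-1 - \left(-140\right)^{2} + 2 \left(-140\right)}{-3 - 140} - 1005 = \frac{-1 - 19600 - 280}{-143} - 1005 = - \frac{-1 - 19600 - 280}{143} - 1005 = \left(- \frac{1}{143}\right) \left(-19881\right) - 1005 = \frac{19881}{143} - 1005 = - \frac{123834}{143}$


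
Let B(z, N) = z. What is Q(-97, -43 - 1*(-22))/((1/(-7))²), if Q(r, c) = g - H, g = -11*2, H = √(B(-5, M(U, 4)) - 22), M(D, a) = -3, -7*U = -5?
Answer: -1078 - 147*I*√3 ≈ -1078.0 - 254.61*I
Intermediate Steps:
U = 5/7 (U = -⅐*(-5) = 5/7 ≈ 0.71429)
H = 3*I*√3 (H = √(-5 - 22) = √(-27) = 3*I*√3 ≈ 5.1962*I)
g = -22
Q(r, c) = -22 - 3*I*√3
Q(-97, -43 - 1*(-22))/((1/(-7))²) = (-22 - 3*I*√3)/((1/(-7))²) = (-22 - 3*I*√3)/((-⅐)²) = (-22 - 3*I*√3)/(1/49) = (-22 - 3*I*√3)*49 = -1078 - 147*I*√3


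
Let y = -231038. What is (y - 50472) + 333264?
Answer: 51754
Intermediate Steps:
(y - 50472) + 333264 = (-231038 - 50472) + 333264 = -281510 + 333264 = 51754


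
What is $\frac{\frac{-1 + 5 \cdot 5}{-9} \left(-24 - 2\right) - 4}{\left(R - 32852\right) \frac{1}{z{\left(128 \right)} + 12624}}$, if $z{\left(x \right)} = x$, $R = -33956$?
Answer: $- \frac{44632}{3579} \approx -12.471$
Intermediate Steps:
$\frac{\frac{-1 + 5 \cdot 5}{-9} \left(-24 - 2\right) - 4}{\left(R - 32852\right) \frac{1}{z{\left(128 \right)} + 12624}} = \frac{\frac{-1 + 5 \cdot 5}{-9} \left(-24 - 2\right) - 4}{\left(-33956 - 32852\right) \frac{1}{128 + 12624}} = \frac{- \frac{-1 + 25}{9} \left(-24 - 2\right) - 4}{\left(-66808\right) \frac{1}{12752}} = \frac{\left(- \frac{1}{9}\right) 24 \left(-26\right) - 4}{\left(-66808\right) \frac{1}{12752}} = \frac{\left(- \frac{8}{3}\right) \left(-26\right) - 4}{- \frac{8351}{1594}} = \left(\frac{208}{3} - 4\right) \left(- \frac{1594}{8351}\right) = \frac{196}{3} \left(- \frac{1594}{8351}\right) = - \frac{44632}{3579}$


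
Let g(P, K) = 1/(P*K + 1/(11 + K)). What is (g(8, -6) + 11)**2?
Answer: 6885376/57121 ≈ 120.54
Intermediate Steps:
g(P, K) = 1/(1/(11 + K) + K*P) (g(P, K) = 1/(K*P + 1/(11 + K)) = 1/(1/(11 + K) + K*P))
(g(8, -6) + 11)**2 = ((11 - 6)/(1 + 8*(-6)**2 + 11*(-6)*8) + 11)**2 = (5/(1 + 8*36 - 528) + 11)**2 = (5/(1 + 288 - 528) + 11)**2 = (5/(-239) + 11)**2 = (-1/239*5 + 11)**2 = (-5/239 + 11)**2 = (2624/239)**2 = 6885376/57121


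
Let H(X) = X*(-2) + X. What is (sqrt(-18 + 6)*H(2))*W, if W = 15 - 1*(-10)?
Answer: -100*I*sqrt(3) ≈ -173.21*I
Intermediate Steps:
W = 25 (W = 15 + 10 = 25)
H(X) = -X (H(X) = -2*X + X = -X)
(sqrt(-18 + 6)*H(2))*W = (sqrt(-18 + 6)*(-1*2))*25 = (sqrt(-12)*(-2))*25 = ((2*I*sqrt(3))*(-2))*25 = -4*I*sqrt(3)*25 = -100*I*sqrt(3)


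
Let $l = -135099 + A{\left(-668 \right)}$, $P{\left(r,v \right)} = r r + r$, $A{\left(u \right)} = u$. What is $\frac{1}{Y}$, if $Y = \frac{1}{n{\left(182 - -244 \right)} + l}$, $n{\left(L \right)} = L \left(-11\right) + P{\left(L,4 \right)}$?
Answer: $41449$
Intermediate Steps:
$P{\left(r,v \right)} = r + r^{2}$ ($P{\left(r,v \right)} = r^{2} + r = r + r^{2}$)
$n{\left(L \right)} = - 11 L + L \left(1 + L\right)$ ($n{\left(L \right)} = L \left(-11\right) + L \left(1 + L\right) = - 11 L + L \left(1 + L\right)$)
$l = -135767$ ($l = -135099 - 668 = -135767$)
$Y = \frac{1}{41449}$ ($Y = \frac{1}{\left(182 - -244\right) \left(-10 + \left(182 - -244\right)\right) - 135767} = \frac{1}{\left(182 + 244\right) \left(-10 + \left(182 + 244\right)\right) - 135767} = \frac{1}{426 \left(-10 + 426\right) - 135767} = \frac{1}{426 \cdot 416 - 135767} = \frac{1}{177216 - 135767} = \frac{1}{41449} \approx 2.4126 \cdot 10^{-5}$)
$\frac{1}{Y} = \frac{1}{\frac{1}{41449}} = 41449$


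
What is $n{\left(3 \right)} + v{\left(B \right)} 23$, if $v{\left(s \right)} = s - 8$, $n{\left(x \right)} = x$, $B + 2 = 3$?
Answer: $-158$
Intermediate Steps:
$B = 1$ ($B = -2 + 3 = 1$)
$v{\left(s \right)} = -8 + s$ ($v{\left(s \right)} = s - 8 = -8 + s$)
$n{\left(3 \right)} + v{\left(B \right)} 23 = 3 + \left(-8 + 1\right) 23 = 3 - 161 = -158$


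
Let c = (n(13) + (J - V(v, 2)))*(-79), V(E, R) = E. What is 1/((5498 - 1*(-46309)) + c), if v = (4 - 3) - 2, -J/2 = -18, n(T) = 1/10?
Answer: 10/488761 ≈ 2.0460e-5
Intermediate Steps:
n(T) = 1/10
J = 36 (J = -2*(-18) = 36)
v = -1 (v = 1 - 2 = -1)
c = -29309/10 (c = (1/10 + (36 - 1*(-1)))*(-79) = (1/10 + (36 + 1))*(-79) = (1/10 + 37)*(-79) = (371/10)*(-79) = -29309/10 ≈ -2930.9)
1/((5498 - 1*(-46309)) + c) = 1/((5498 - 1*(-46309)) - 29309/10) = 1/((5498 + 46309) - 29309/10) = 1/(51807 - 29309/10) = 1/(488761/10) = 10/488761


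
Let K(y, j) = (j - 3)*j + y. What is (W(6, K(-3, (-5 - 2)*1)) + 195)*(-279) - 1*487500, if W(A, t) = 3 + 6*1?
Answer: -544416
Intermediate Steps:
K(y, j) = y + j*(-3 + j) (K(y, j) = (-3 + j)*j + y = j*(-3 + j) + y = y + j*(-3 + j))
W(A, t) = 9 (W(A, t) = 3 + 6 = 9)
(W(6, K(-3, (-5 - 2)*1)) + 195)*(-279) - 1*487500 = (9 + 195)*(-279) - 1*487500 = 204*(-279) - 487500 = -56916 - 487500 = -544416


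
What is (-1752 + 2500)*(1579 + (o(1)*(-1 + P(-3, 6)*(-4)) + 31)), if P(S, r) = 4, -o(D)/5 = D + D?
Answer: 1331440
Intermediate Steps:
o(D) = -10*D (o(D) = -5*(D + D) = -10*D)
(-1752 + 2500)*(1579 + (o(1)*(-1 + P(-3, 6)*(-4)) + 31)) = (-1752 + 2500)*(1579 + ((-10*1)*(-1 + 4*(-4)) + 31)) = 748*(1579 + (-10*(-1 - 16) + 31)) = 748*(1579 + (-10*(-17) + 31)) = 748*(1579 + (170 + 31)) = 748*(1579 + 201) = 748*1780 = 1331440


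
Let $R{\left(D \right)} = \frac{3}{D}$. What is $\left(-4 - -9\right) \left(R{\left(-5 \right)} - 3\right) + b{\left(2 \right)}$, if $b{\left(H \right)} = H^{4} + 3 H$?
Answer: $4$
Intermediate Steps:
$\left(-4 - -9\right) \left(R{\left(-5 \right)} - 3\right) + b{\left(2 \right)} = \left(-4 - -9\right) \left(\frac{3}{-5} - 3\right) + 2 \left(3 + 2^{3}\right) = \left(-4 + 9\right) \left(3 \left(- \frac{1}{5}\right) - 3\right) + 2 \left(3 + 8\right) = 5 \left(- \frac{3}{5} - 3\right) + 2 \cdot 11 = 5 \left(- \frac{18}{5}\right) + 22 = -18 + 22 = 4$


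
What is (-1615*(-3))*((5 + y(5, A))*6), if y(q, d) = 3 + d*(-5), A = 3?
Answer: -203490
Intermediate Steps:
y(q, d) = 3 - 5*d
(-1615*(-3))*((5 + y(5, A))*6) = (-1615*(-3))*((5 + (3 - 5*3))*6) = (-85*(-57))*((5 + (3 - 15))*6) = 4845*((5 - 12)*6) = 4845*(-7*6) = 4845*(-42) = -203490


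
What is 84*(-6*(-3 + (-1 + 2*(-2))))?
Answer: 4032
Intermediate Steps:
84*(-6*(-3 + (-1 + 2*(-2)))) = 84*(-6*(-3 + (-1 - 4))) = 84*(-6*(-3 - 5)) = 84*(-6*(-8)) = 84*48 = 4032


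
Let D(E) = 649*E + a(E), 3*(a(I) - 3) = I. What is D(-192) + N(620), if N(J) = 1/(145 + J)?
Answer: -95371784/765 ≈ -1.2467e+5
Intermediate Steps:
a(I) = 3 + I/3
D(E) = 3 + 1948*E/3 (D(E) = 649*E + (3 + E/3) = 3 + 1948*E/3)
D(-192) + N(620) = (3 + (1948/3)*(-192)) + 1/(145 + 620) = (3 - 124672) + 1/765 = -124669 + 1/765 = -95371784/765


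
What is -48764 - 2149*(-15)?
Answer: -16529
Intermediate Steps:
-48764 - 2149*(-15) = -48764 + 32235 = -16529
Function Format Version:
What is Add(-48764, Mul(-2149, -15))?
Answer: -16529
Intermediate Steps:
Add(-48764, Mul(-2149, -15)) = Add(-48764, 32235) = -16529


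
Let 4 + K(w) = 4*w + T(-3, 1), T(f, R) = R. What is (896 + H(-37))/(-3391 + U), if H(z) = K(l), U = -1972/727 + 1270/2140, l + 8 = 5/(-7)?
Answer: -934557046/3695262739 ≈ -0.25291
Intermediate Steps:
l = -61/7 (l = -8 + 5/(-7) = -8 + 5*(-⅐) = -8 - 5/7 = -61/7 ≈ -8.7143)
U = -329679/155578 (U = -1972*1/727 + 1270*(1/2140) = -1972/727 + 127/214 = -329679/155578 ≈ -2.1191)
K(w) = -3 + 4*w (K(w) = -4 + (4*w + 1) = -4 + (1 + 4*w) = -3 + 4*w)
H(z) = -265/7 (H(z) = -3 + 4*(-61/7) = -3 - 244/7 = -265/7)
(896 + H(-37))/(-3391 + U) = (896 - 265/7)/(-3391 - 329679/155578) = 6007/(7*(-527894677/155578)) = (6007/7)*(-155578/527894677) = -934557046/3695262739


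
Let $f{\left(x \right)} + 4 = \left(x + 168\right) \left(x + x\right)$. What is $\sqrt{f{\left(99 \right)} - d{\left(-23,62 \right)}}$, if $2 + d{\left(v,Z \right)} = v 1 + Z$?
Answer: $5 \sqrt{2113} \approx 229.84$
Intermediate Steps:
$d{\left(v,Z \right)} = -2 + Z + v$ ($d{\left(v,Z \right)} = -2 + \left(v 1 + Z\right) = -2 + \left(v + Z\right) = -2 + \left(Z + v\right) = -2 + Z + v$)
$f{\left(x \right)} = -4 + 2 x \left(168 + x\right)$ ($f{\left(x \right)} = -4 + \left(x + 168\right) \left(x + x\right) = -4 + \left(168 + x\right) 2 x = -4 + 2 x \left(168 + x\right)$)
$\sqrt{f{\left(99 \right)} - d{\left(-23,62 \right)}} = \sqrt{\left(-4 + 2 \cdot 99^{2} + 336 \cdot 99\right) - \left(-2 + 62 - 23\right)} = \sqrt{\left(-4 + 2 \cdot 9801 + 33264\right) - 37} = \sqrt{\left(-4 + 19602 + 33264\right) - 37} = \sqrt{52862 - 37} = \sqrt{52825} = 5 \sqrt{2113}$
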